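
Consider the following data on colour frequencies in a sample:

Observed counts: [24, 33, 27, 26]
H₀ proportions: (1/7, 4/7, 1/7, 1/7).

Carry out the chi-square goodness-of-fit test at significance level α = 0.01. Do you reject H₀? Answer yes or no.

reject H₀: yes

n = 110; E_i = n·p_i = [15.71, 62.86, 15.71, 15.71]
χ² = (24−15.71)²/15.71 + (33−62.86)²/62.86 + (27−15.71)²/15.71 + (26−15.71)²/15.71 = 33.3886
df = 3
p-value (upper-tail) = 0.00000
At α=0.01: p < α → reject H₀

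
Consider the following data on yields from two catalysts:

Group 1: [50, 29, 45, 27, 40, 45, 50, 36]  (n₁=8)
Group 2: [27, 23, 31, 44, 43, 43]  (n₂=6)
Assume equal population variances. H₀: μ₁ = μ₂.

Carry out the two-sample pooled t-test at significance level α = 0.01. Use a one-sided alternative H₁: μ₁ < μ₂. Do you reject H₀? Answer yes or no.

reject H₀: no

x̄₁=40.250, s₁=8.908, n₁=8
x̄₂=35.167, s₂=9.304, n₂=6
s_p² = [7·8.908² + 5·9.304²]/12 = 82.3611
SE = √(s_p²·(1/8+1/6)) = 4.9012
t = (40.250−35.167)/4.9012 = 1.0372
df = 12
p-value (one-sided, H₁ less) = 0.83994
At α=0.01: p ≥ α → fail to reject H₀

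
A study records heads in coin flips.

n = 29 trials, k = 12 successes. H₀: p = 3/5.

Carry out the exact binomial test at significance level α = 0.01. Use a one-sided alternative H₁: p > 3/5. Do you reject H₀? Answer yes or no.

Exact binomial: n=29, k=12, p₀=3/5=0.6000
P(X≥12) from Σ C(n,i)·p₀^i·(1−p₀)^(n−i)
p-value (one-sided, H₁ greater) = 0.98652
At α=0.01: p ≥ α → fail to reject H₀

reject H₀: no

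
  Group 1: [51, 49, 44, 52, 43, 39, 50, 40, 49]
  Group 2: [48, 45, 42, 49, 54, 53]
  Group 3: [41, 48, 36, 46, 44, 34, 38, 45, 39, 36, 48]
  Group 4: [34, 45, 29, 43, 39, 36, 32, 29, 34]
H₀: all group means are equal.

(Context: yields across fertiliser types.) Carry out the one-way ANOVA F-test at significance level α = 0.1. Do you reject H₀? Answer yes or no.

reject H₀: yes

Group means [46.33, 48.50, 41.36, 35.67], grand mean 42.400
SSB = Σnᵢ(x̄ᵢ−x̄)² = 782.355; SSW = ΣΣ(x−x̄ᵢ)² = 816.045
MSB = 782.355/3 = 260.7848; MSW = 816.045/31 = 26.3240
F = MSB/MSW = 9.9067
df = (3, 31)
p-value (upper-tail) = 0.00010
At α=0.1: p < α → reject H₀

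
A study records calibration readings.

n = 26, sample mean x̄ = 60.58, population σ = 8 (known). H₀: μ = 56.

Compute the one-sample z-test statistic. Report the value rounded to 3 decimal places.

test statistic = 2.919

SE = σ/√n = 8/√26 = 1.5689
z = (x̄−μ₀)/SE = (60.58−56)/1.5689 = 2.9192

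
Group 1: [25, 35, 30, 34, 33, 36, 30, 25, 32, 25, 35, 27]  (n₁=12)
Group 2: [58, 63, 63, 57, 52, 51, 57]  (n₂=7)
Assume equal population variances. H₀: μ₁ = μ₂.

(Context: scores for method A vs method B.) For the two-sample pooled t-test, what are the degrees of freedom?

degrees of freedom = 17

df = n₁ + n₂ − 2 = 12 + 7 − 2 = 17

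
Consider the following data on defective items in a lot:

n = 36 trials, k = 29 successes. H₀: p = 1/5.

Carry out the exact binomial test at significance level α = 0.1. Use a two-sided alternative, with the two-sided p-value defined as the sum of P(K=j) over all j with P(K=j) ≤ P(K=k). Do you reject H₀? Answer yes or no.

Exact binomial: n=36, k=29, p₀=1/5=0.2000
P(X=j) = C(n,j)·p₀^j·(1−p₀)^(n−j); p = Σ P(X=j) over j with P(X=j) ≤ P(X=29)
p-value (two-sided) = 0.00000
At α=0.1: p < α → reject H₀

reject H₀: yes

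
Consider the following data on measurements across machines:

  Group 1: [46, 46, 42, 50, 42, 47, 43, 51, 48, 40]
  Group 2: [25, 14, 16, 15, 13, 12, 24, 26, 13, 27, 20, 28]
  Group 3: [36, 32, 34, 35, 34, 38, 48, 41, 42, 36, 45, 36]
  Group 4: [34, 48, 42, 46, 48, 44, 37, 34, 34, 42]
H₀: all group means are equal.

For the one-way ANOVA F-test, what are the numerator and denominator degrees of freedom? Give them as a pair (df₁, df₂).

k = 4 groups, N = 44 total
df = (k−1, N−k) = (4−1, 44−4) = (3, 40)

degrees of freedom = [3, 40]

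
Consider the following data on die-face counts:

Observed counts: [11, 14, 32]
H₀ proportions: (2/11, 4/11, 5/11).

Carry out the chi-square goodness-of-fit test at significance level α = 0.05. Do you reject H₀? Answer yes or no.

reject H₀: no

n = 57; E_i = n·p_i = [10.36, 20.73, 25.91]
χ² = (11−10.36)²/10.36 + (14−20.73)²/20.73 + (32−25.91)²/25.91 = 3.6544
df = 2
p-value (upper-tail) = 0.16086
At α=0.05: p ≥ α → fail to reject H₀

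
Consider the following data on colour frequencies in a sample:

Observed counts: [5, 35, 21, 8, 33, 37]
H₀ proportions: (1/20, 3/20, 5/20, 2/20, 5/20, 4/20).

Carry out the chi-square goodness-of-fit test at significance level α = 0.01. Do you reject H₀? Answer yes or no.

n = 139; E_i = n·p_i = [6.95, 20.85, 34.75, 13.90, 34.75, 27.80]
χ² = (5−6.95)²/6.95 + (35−20.85)²/20.85 + (21−34.75)²/34.75 + (8−13.90)²/13.90 + (33−34.75)²/34.75 + (37−27.80)²/27.80 = 21.2278
df = 5
p-value (upper-tail) = 0.00073
At α=0.01: p < α → reject H₀

reject H₀: yes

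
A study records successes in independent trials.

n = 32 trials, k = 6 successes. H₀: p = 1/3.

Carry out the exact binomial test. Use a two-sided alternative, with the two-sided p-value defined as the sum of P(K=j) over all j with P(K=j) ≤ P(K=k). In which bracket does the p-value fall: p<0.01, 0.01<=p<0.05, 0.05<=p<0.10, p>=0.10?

p-value bracket: 0.05<=p<0.10

Exact binomial: n=32, k=6, p₀=1/3=0.3333
P(X=j) = C(n,j)·p₀^j·(1−p₀)^(n−j); p = Σ P(X=j) over j with P(X=j) ≤ P(X=6)
p-value (two-sided) = 0.09203
→ bracket: 0.05<=p<0.10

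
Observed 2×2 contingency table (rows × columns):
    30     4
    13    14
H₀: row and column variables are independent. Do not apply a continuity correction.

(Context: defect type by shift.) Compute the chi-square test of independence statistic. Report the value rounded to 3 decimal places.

Row totals [34, 27], col totals [43, 18], n=61
χ² = (30−23.97)²/23.97 + (4−10.03)²/10.03 + (13−19.03)²/19.03 + (14−7.97)²/7.97 = 11.6263
df = 1

test statistic = 11.626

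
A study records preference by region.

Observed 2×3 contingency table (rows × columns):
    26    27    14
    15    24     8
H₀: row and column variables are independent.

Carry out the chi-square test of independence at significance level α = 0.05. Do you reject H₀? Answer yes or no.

reject H₀: no

Row totals [67, 47], col totals [41, 51, 22], n=114
χ² = (26−24.10)²/24.10 + (27−29.97)²/29.97 + (14−12.93)²/12.93 + (15−16.90)²/16.90 + (24−21.03)²/21.03 + (8−9.07)²/9.07 = 1.2951
df = 2
p-value (upper-tail) = 0.52331
At α=0.05: p ≥ α → fail to reject H₀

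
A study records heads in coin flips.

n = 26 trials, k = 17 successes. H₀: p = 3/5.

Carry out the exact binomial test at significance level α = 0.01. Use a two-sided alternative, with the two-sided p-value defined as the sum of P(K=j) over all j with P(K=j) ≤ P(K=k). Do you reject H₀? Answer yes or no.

Exact binomial: n=26, k=17, p₀=3/5=0.6000
P(X=j) = C(n,j)·p₀^j·(1−p₀)^(n−j); p = Σ P(X=j) over j with P(X=j) ≤ P(X=17)
p-value (two-sided) = 0.69050
At α=0.01: p ≥ α → fail to reject H₀

reject H₀: no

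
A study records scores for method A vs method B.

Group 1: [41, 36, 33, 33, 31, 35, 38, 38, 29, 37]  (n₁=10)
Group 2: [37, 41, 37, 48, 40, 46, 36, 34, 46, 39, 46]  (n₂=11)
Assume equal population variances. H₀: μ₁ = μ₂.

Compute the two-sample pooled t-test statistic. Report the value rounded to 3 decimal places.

x̄₁=35.100, s₁=3.635, n₁=10
x̄₂=40.909, s₂=4.847, n₂=11
s_p² = [9·3.635² + 10·4.847²]/19 = 18.6215
SE = √(s_p²·(1/10+1/11)) = 1.8855
t = (35.100−40.909)/1.8855 = -3.0810
df = 19

test statistic = -3.081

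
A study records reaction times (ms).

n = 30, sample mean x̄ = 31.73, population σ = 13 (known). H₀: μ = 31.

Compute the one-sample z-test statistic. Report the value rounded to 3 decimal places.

test statistic = 0.308

SE = σ/√n = 13/√30 = 2.3735
z = (x̄−μ₀)/SE = (31.73−31)/2.3735 = 0.3076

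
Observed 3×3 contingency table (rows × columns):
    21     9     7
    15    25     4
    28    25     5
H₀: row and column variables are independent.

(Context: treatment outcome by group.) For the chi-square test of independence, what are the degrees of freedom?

degrees of freedom = 4

df = (r−1)(c−1) = (3−1)·(3−1) = 4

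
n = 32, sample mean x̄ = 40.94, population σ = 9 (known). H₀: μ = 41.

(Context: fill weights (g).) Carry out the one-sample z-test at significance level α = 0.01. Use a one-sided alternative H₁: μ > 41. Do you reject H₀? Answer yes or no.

SE = σ/√n = 9/√32 = 1.5910
z = (x̄−μ₀)/SE = (40.94−41)/1.5910 = -0.0377
p-value (one-sided, H₁ greater) = 0.51504
At α=0.01: p ≥ α → fail to reject H₀

reject H₀: no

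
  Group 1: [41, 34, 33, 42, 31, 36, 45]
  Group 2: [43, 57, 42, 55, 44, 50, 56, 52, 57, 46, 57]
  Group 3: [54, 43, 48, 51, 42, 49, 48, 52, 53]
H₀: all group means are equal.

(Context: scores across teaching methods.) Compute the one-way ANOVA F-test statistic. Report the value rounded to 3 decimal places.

test statistic = 14.753

Group means [37.43, 50.82, 48.89], grand mean 46.704
SSB = Σnᵢ(x̄ᵢ−x̄)² = 831.390; SSW = ΣΣ(x−x̄ᵢ)² = 676.240
MSB = 831.390/2 = 415.6950; MSW = 676.240/24 = 28.1766
F = MSB/MSW = 14.7532
df = (2, 24)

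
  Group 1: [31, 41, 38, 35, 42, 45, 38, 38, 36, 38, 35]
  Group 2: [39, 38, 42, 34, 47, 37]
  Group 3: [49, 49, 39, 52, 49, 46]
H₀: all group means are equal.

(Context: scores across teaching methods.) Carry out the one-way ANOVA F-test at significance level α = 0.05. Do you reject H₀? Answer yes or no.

Group means [37.91, 39.50, 47.33], grand mean 40.783
SSB = Σnᵢ(x̄ᵢ−x̄)² = 358.171; SSW = ΣΣ(x−x̄ᵢ)² = 347.742
MSB = 358.171/2 = 179.0853; MSW = 347.742/20 = 17.3871
F = MSB/MSW = 10.2999
df = (2, 20)
p-value (upper-tail) = 0.00084
At α=0.05: p < α → reject H₀

reject H₀: yes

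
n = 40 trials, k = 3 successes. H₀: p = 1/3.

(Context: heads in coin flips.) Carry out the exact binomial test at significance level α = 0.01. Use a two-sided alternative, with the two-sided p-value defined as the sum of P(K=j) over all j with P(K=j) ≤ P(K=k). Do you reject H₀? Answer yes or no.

Exact binomial: n=40, k=3, p₀=1/3=0.3333
P(X=j) = C(n,j)·p₀^j·(1−p₀)^(n−j); p = Σ P(X=j) over j with P(X=j) ≤ P(X=3)
p-value (two-sided) = 0.00028
At α=0.01: p < α → reject H₀

reject H₀: yes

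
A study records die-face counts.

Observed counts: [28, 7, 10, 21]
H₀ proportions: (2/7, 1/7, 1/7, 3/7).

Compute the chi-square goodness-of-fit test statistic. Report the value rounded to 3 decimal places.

n = 66; E_i = n·p_i = [18.86, 9.43, 9.43, 28.29]
χ² = (28−18.86)²/18.86 + (7−9.43)²/9.43 + (10−9.43)²/9.43 + (21−28.29)²/28.29 = 6.9697
df = 3

test statistic = 6.970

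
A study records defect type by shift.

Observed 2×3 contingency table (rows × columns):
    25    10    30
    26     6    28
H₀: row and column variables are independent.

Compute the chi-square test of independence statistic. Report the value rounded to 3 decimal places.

Row totals [65, 60], col totals [51, 16, 58], n=125
χ² = (25−26.52)²/26.52 + (10−8.32)²/8.32 + (30−30.16)²/30.16 + (26−24.48)²/24.48 + (6−7.68)²/7.68 + (28−27.84)²/27.84 = 0.8900
df = 2

test statistic = 0.890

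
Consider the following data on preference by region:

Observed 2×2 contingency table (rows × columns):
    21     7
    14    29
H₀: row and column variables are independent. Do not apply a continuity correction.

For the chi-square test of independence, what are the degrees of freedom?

degrees of freedom = 1

df = (r−1)(c−1) = (2−1)·(2−1) = 1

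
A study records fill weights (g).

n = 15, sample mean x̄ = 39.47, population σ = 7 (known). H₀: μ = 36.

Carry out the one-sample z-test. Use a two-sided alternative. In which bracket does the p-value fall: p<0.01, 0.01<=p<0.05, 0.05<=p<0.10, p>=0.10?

SE = σ/√n = 7/√15 = 1.8074
z = (x̄−μ₀)/SE = (39.47−36)/1.8074 = 1.9199
p-value (two-sided) = 0.05487
→ bracket: 0.05<=p<0.10

p-value bracket: 0.05<=p<0.10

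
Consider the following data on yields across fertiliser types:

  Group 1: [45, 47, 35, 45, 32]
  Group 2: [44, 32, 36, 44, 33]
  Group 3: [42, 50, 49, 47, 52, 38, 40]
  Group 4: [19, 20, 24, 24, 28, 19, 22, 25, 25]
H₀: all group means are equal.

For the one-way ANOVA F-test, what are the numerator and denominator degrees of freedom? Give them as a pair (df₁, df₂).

k = 4 groups, N = 26 total
df = (k−1, N−k) = (4−1, 26−4) = (3, 22)

degrees of freedom = [3, 22]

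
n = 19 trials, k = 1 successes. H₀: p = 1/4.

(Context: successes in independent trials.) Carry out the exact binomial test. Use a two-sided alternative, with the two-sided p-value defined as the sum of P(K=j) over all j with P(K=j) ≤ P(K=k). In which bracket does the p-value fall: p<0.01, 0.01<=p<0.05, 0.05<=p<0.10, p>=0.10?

p-value bracket: 0.05<=p<0.10

Exact binomial: n=19, k=1, p₀=1/4=0.2500
P(X=j) = C(n,j)·p₀^j·(1−p₀)^(n−j); p = Σ P(X=j) over j with P(X=j) ≤ P(X=1)
p-value (two-sided) = 0.05976
→ bracket: 0.05<=p<0.10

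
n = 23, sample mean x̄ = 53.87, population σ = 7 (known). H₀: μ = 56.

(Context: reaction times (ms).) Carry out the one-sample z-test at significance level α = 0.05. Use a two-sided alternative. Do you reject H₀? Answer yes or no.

SE = σ/√n = 7/√23 = 1.4596
z = (x̄−μ₀)/SE = (53.87−56)/1.4596 = -1.4593
p-value (two-sided) = 0.14448
At α=0.05: p ≥ α → fail to reject H₀

reject H₀: no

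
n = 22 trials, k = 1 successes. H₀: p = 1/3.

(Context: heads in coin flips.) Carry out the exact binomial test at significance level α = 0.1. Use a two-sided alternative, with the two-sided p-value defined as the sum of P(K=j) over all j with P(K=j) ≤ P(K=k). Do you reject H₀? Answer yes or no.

Exact binomial: n=22, k=1, p₀=1/3=0.3333
P(X=j) = C(n,j)·p₀^j·(1−p₀)^(n−j); p = Σ P(X=j) over j with P(X=j) ≤ P(X=1)
p-value (two-sided) = 0.00248
At α=0.1: p < α → reject H₀

reject H₀: yes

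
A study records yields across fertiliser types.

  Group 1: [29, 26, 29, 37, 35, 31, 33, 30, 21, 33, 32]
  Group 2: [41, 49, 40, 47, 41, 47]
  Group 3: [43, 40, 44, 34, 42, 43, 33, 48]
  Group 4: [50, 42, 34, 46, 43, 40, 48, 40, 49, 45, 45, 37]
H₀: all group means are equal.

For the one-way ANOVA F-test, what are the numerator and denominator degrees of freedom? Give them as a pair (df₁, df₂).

k = 4 groups, N = 37 total
df = (k−1, N−k) = (4−1, 37−4) = (3, 33)

degrees of freedom = [3, 33]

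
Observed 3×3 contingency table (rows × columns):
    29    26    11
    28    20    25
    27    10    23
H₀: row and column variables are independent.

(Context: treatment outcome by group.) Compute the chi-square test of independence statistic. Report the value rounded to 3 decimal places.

test statistic = 12.004

Row totals [66, 73, 60], col totals [84, 56, 59], n=199
χ² = (29−27.86)²/27.86 + (26−18.57)²/18.57 + (11−19.57)²/19.57 + (28−30.81)²/30.81 + (20−20.54)²/20.54 + (25−21.64)²/21.64 + (27−25.33)²/25.33 + (10−16.88)²/16.88 + (23−17.79)²/17.79 = 12.0043
df = 4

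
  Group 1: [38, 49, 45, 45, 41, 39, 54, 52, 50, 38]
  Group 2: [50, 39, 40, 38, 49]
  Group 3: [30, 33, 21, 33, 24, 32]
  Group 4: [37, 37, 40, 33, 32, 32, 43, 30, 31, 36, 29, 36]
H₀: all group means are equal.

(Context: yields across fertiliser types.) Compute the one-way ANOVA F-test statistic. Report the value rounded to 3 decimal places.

Group means [45.10, 43.20, 28.83, 34.67], grand mean 38.061
SSB = Σnᵢ(x̄ᵢ−x̄)² = 1276.679; SSW = ΣΣ(x−x̄ᵢ)² = 783.200
MSB = 1276.679/3 = 425.5596; MSW = 783.200/29 = 27.0069
F = MSB/MSW = 15.7574
df = (3, 29)

test statistic = 15.757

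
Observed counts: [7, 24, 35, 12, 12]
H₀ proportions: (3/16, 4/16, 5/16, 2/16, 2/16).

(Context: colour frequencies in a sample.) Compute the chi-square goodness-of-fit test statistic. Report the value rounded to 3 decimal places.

test statistic = 7.659

n = 90; E_i = n·p_i = [16.88, 22.50, 28.12, 11.25, 11.25]
χ² = (7−16.88)²/16.88 + (24−22.50)²/22.50 + (35−28.12)²/28.12 + (12−11.25)²/11.25 + (12−11.25)²/11.25 = 7.6593
df = 4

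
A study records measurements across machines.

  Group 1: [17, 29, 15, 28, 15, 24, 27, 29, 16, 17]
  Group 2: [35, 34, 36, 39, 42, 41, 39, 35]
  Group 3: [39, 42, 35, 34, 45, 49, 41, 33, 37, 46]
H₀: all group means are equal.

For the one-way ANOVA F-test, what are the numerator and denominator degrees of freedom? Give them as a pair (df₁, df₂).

k = 3 groups, N = 28 total
df = (k−1, N−k) = (3−1, 28−3) = (2, 25)

degrees of freedom = [2, 25]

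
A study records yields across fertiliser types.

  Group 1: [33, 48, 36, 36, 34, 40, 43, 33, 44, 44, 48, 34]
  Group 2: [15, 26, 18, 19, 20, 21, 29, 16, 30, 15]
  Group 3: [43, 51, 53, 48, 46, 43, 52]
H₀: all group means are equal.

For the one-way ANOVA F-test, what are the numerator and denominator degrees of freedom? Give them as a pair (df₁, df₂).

k = 3 groups, N = 29 total
df = (k−1, N−k) = (3−1, 29−3) = (2, 26)

degrees of freedom = [2, 26]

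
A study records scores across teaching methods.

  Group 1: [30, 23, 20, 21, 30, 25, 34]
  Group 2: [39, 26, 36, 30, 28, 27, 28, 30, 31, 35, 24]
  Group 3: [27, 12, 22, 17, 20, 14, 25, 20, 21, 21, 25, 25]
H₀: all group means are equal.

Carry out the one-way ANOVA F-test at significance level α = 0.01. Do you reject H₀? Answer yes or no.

Group means [26.14, 30.36, 20.75], grand mean 25.533
SSB = Σnᵢ(x̄ᵢ−x̄)² = 533.814; SSW = ΣΣ(x−x̄ᵢ)² = 609.653
MSB = 533.814/2 = 266.9070; MSW = 609.653/27 = 22.5797
F = MSB/MSW = 11.8206
df = (2, 27)
p-value (upper-tail) = 0.00021
At α=0.01: p < α → reject H₀

reject H₀: yes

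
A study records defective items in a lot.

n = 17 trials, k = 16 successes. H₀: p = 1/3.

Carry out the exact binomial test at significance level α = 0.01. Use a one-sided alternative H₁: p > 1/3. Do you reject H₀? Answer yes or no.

reject H₀: yes

Exact binomial: n=17, k=16, p₀=1/3=0.3333
P(X≥16) from Σ C(n,i)·p₀^i·(1−p₀)^(n−i)
p-value (one-sided, H₁ greater) = 0.00000
At α=0.01: p < α → reject H₀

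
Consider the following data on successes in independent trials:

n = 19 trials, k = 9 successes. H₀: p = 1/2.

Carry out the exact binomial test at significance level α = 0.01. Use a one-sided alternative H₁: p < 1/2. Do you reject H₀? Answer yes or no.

reject H₀: no

Exact binomial: n=19, k=9, p₀=1/2=0.5000
P(X≤9) from Σ C(n,i)·p₀^i·(1−p₀)^(n−i)
p-value (one-sided, H₁ less) = 0.50000
At α=0.01: p ≥ α → fail to reject H₀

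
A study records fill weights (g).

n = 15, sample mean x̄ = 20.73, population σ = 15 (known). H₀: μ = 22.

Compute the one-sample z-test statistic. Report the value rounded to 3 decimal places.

SE = σ/√n = 15/√15 = 3.8730
z = (x̄−μ₀)/SE = (20.73−22)/3.8730 = -0.3279

test statistic = -0.328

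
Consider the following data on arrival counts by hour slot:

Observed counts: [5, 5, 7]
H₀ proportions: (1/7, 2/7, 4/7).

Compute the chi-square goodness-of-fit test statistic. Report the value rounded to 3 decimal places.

n = 17; E_i = n·p_i = [2.43, 4.86, 9.71]
χ² = (5−2.43)²/2.43 + (5−4.86)²/4.86 + (7−9.71)²/9.71 = 3.4853
df = 2

test statistic = 3.485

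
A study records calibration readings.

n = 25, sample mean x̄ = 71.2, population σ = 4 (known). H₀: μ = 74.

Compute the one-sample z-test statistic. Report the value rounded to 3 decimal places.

SE = σ/√n = 4/√25 = 0.8000
z = (x̄−μ₀)/SE = (71.2−74)/0.8000 = -3.5000

test statistic = -3.500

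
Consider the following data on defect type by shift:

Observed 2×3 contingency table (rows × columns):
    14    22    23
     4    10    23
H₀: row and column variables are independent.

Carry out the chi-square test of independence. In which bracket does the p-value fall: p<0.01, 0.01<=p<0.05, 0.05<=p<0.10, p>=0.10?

p-value bracket: 0.05<=p<0.10

Row totals [59, 37], col totals [18, 32, 46], n=96
χ² = (14−11.06)²/11.06 + (22−19.67)²/19.67 + (23−28.27)²/28.27 + (4−6.94)²/6.94 + (10−12.33)²/12.33 + (23−17.73)²/17.73 = 5.2918
df = 2
p-value (upper-tail) = 0.07094
→ bracket: 0.05<=p<0.10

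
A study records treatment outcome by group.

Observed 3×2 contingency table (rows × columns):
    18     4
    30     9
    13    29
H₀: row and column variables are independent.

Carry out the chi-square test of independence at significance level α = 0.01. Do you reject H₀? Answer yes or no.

Row totals [22, 39, 42], col totals [61, 42], n=103
χ² = (18−13.03)²/13.03 + (4−8.97)²/8.97 + (30−23.10)²/23.10 + (9−15.90)²/15.90 + (13−24.87)²/24.87 + (29−17.13)²/17.13 = 23.6106
df = 2
p-value (upper-tail) = 0.00001
At α=0.01: p < α → reject H₀

reject H₀: yes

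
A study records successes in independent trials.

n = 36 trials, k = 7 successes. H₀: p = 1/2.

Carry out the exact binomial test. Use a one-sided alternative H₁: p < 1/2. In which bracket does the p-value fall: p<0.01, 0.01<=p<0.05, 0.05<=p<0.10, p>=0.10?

p-value bracket: p<0.01

Exact binomial: n=36, k=7, p₀=1/2=0.5000
P(X≤7) from Σ C(n,i)·p₀^i·(1−p₀)^(n−i)
p-value (one-sided, H₁ less) = 0.00016
→ bracket: p<0.01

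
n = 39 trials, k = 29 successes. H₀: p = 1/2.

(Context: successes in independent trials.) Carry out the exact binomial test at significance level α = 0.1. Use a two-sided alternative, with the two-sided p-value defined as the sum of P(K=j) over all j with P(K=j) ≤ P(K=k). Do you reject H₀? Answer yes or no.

Exact binomial: n=39, k=29, p₀=1/2=0.5000
P(X=j) = C(n,j)·p₀^j·(1−p₀)^(n−j); p = Σ P(X=j) over j with P(X=j) ≤ P(X=29)
p-value (two-sided) = 0.00338
At α=0.1: p < α → reject H₀

reject H₀: yes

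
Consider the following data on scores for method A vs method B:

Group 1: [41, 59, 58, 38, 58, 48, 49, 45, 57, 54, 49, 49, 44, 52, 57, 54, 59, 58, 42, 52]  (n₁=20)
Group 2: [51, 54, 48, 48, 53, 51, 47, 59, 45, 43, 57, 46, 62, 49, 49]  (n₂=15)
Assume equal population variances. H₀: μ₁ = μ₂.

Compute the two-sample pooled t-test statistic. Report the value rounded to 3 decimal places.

x̄₁=51.150, s₁=6.580, n₁=20
x̄₂=50.800, s₂=5.348, n₂=15
s_p² = [19·6.580² + 14·5.348²]/33 = 37.0591
SE = √(s_p²·(1/20+1/15)) = 2.0793
t = (51.150−50.800)/2.0793 = 0.1683
df = 33

test statistic = 0.168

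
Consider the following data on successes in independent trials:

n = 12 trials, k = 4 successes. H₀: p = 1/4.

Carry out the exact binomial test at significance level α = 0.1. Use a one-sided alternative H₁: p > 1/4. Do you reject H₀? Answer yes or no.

Exact binomial: n=12, k=4, p₀=1/4=0.2500
P(X≥4) from Σ C(n,i)·p₀^i·(1−p₀)^(n−i)
p-value (one-sided, H₁ greater) = 0.35122
At α=0.1: p ≥ α → fail to reject H₀

reject H₀: no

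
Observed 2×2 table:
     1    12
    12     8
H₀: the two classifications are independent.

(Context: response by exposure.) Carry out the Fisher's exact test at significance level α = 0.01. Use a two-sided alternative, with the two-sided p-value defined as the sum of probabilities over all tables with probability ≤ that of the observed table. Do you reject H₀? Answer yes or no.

Margins: r₁=13, r₂=20, c₁=13, c₂=20, n=33
p_obs = C(13,1)·C(20,12)/C(33,13); sum pmf over tables with pmf ≤ p_obs
p-value (two-sided) = 0.00359
At α=0.01: p < α → reject H₀

reject H₀: yes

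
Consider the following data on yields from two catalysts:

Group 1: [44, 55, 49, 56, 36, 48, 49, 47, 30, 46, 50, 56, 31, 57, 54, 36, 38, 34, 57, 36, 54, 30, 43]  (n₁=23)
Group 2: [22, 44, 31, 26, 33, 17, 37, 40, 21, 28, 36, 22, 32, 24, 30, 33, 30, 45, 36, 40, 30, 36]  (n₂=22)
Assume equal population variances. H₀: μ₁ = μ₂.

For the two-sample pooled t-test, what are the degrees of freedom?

df = n₁ + n₂ − 2 = 23 + 22 − 2 = 43

degrees of freedom = 43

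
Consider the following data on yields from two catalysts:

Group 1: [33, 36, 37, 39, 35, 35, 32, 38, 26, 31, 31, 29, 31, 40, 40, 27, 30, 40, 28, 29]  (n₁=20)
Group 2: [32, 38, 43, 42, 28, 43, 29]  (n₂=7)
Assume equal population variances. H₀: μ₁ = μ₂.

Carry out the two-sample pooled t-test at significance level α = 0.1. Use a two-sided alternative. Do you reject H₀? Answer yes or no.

reject H₀: no

x̄₁=33.350, s₁=4.603, n₁=20
x̄₂=36.429, s₂=6.655, n₂=7
s_p² = [19·4.603² + 6·6.655²]/25 = 26.7306
SE = √(s_p²·(1/20+1/7)) = 2.2705
t = (33.350−36.429)/2.2705 = -1.3559
df = 25
p-value (two-sided) = 0.18725
At α=0.1: p ≥ α → fail to reject H₀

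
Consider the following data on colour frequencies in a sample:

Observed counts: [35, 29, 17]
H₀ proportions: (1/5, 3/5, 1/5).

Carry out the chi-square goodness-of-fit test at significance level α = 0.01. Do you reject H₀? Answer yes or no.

reject H₀: yes

n = 81; E_i = n·p_i = [16.20, 48.60, 16.20]
χ² = (35−16.20)²/16.20 + (29−48.60)²/48.60 + (17−16.20)²/16.20 = 29.7613
df = 2
p-value (upper-tail) = 0.00000
At α=0.01: p < α → reject H₀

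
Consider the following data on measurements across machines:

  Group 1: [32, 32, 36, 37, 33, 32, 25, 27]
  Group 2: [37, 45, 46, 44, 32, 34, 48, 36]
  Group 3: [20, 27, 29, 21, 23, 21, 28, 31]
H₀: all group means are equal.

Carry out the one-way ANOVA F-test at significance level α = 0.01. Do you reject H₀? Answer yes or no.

Group means [31.75, 40.25, 25.00], grand mean 32.333
SSB = Σnᵢ(x̄ᵢ−x̄)² = 934.333; SSW = ΣΣ(x−x̄ᵢ)² = 507.000
MSB = 934.333/2 = 467.1667; MSW = 507.000/21 = 24.1429
F = MSB/MSW = 19.3501
df = (2, 21)
p-value (upper-tail) = 0.00002
At α=0.01: p < α → reject H₀

reject H₀: yes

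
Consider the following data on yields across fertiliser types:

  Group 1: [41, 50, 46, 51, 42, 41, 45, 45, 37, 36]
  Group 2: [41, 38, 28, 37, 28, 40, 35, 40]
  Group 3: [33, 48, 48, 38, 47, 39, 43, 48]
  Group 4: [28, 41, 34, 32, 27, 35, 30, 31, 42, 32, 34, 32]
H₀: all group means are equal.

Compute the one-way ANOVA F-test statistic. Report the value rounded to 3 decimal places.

Group means [43.40, 35.88, 43.00, 33.17], grand mean 38.500
SSB = Σnᵢ(x̄ᵢ−x̄)² = 798.558; SSW = ΣΣ(x−x̄ᵢ)² = 872.942
MSB = 798.558/3 = 266.1861; MSW = 872.942/34 = 25.6748
F = MSB/MSW = 10.3676
df = (3, 34)

test statistic = 10.368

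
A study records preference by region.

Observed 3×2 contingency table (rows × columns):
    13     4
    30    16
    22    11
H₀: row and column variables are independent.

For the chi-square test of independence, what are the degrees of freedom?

df = (r−1)(c−1) = (3−1)·(2−1) = 2

degrees of freedom = 2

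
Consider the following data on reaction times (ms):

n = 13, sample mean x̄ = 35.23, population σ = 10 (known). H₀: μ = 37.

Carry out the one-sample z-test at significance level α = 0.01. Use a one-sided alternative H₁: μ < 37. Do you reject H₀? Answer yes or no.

reject H₀: no

SE = σ/√n = 10/√13 = 2.7735
z = (x̄−μ₀)/SE = (35.23−37)/2.7735 = -0.6382
p-value (one-sided, H₁ less) = 0.26168
At α=0.01: p ≥ α → fail to reject H₀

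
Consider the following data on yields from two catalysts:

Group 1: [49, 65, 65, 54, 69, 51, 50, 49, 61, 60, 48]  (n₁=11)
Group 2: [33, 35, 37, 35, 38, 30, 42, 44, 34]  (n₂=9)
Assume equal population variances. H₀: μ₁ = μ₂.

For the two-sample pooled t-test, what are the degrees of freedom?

df = n₁ + n₂ − 2 = 11 + 9 − 2 = 18

degrees of freedom = 18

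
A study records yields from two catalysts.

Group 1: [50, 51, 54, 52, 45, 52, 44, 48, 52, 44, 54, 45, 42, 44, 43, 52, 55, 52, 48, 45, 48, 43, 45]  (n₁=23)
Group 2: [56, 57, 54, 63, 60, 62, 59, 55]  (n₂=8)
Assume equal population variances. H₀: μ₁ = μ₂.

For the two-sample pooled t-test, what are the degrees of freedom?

df = n₁ + n₂ − 2 = 23 + 8 − 2 = 29

degrees of freedom = 29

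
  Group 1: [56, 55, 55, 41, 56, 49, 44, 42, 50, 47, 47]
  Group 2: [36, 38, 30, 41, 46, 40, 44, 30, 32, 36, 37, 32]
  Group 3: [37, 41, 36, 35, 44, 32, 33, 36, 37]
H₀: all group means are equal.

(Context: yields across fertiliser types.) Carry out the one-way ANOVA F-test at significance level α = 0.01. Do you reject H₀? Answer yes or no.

reject H₀: yes

Group means [49.27, 36.83, 36.78], grand mean 41.094
SSB = Σnᵢ(x̄ᵢ−x̄)² = 1121.315; SSW = ΣΣ(x−x̄ᵢ)² = 733.404
MSB = 1121.315/2 = 560.6574; MSW = 733.404/29 = 25.2898
F = MSB/MSW = 22.1693
df = (2, 29)
p-value (upper-tail) = 0.00000
At α=0.01: p < α → reject H₀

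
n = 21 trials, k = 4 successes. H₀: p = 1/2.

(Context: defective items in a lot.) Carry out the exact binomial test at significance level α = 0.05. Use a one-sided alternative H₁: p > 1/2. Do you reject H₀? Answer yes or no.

Exact binomial: n=21, k=4, p₀=1/2=0.5000
P(X≥4) from Σ C(n,i)·p₀^i·(1−p₀)^(n−i)
p-value (one-sided, H₁ greater) = 0.99926
At α=0.05: p ≥ α → fail to reject H₀

reject H₀: no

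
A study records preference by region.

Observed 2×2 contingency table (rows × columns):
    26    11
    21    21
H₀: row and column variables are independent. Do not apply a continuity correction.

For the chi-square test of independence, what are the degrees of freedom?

df = (r−1)(c−1) = (2−1)·(2−1) = 1

degrees of freedom = 1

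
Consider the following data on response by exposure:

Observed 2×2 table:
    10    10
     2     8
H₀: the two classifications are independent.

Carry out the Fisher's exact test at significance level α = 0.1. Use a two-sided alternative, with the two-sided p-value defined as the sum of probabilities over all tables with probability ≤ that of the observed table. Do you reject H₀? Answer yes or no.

Margins: r₁=20, r₂=10, c₁=12, c₂=18, n=30
p_obs = C(20,10)·C(10,2)/C(30,12); sum pmf over tables with pmf ≤ p_obs
p-value (two-sided) = 0.23527
At α=0.1: p ≥ α → fail to reject H₀

reject H₀: no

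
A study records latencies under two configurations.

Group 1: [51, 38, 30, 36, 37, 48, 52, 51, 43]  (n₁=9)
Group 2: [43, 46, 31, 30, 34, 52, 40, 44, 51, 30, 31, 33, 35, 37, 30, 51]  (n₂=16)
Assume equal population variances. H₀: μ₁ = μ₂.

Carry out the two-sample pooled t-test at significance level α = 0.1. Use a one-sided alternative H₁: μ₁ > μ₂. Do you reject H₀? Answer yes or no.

x̄₁=42.889, s₁=8.007, n₁=9
x̄₂=38.625, s₂=8.156, n₂=16
s_p² = [8·8.007² + 15·8.156²]/23 = 65.6800
SE = √(s_p²·(1/9+1/16)) = 3.3768
t = (42.889−38.625)/3.3768 = 1.2627
df = 23
p-value (one-sided, H₁ greater) = 0.10967
At α=0.1: p ≥ α → fail to reject H₀

reject H₀: no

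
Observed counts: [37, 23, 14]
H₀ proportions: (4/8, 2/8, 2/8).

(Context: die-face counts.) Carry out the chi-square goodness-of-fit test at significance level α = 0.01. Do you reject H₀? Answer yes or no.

reject H₀: no

n = 74; E_i = n·p_i = [37.00, 18.50, 18.50]
χ² = (37−37.00)²/37.00 + (23−18.50)²/18.50 + (14−18.50)²/18.50 = 2.1892
df = 2
p-value (upper-tail) = 0.33468
At α=0.01: p ≥ α → fail to reject H₀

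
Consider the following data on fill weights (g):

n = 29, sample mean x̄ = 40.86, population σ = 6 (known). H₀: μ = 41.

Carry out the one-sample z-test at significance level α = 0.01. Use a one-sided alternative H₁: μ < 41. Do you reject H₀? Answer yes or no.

SE = σ/√n = 6/√29 = 1.1142
z = (x̄−μ₀)/SE = (40.86−41)/1.1142 = -0.1257
p-value (one-sided, H₁ less) = 0.45000
At α=0.01: p ≥ α → fail to reject H₀

reject H₀: no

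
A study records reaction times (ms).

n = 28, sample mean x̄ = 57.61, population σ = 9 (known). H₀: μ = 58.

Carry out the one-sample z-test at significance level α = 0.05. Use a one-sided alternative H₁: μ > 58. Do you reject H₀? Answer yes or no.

reject H₀: no

SE = σ/√n = 9/√28 = 1.7008
z = (x̄−μ₀)/SE = (57.61−58)/1.7008 = -0.2293
p-value (one-sided, H₁ greater) = 0.59068
At α=0.05: p ≥ α → fail to reject H₀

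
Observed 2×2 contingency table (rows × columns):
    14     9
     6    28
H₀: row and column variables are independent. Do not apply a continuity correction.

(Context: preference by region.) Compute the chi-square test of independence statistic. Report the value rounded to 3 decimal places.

test statistic = 11.253

Row totals [23, 34], col totals [20, 37], n=57
χ² = (14−8.07)²/8.07 + (9−14.93)²/14.93 + (6−11.93)²/11.93 + (28−22.07)²/22.07 = 11.2530
df = 1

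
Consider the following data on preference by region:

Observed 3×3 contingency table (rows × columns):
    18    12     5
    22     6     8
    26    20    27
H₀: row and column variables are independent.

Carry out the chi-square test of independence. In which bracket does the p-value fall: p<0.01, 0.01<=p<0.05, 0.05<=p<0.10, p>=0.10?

p-value bracket: 0.01<=p<0.05

Row totals [35, 36, 73], col totals [66, 38, 40], n=144
χ² = (18−16.04)²/16.04 + (12−9.24)²/9.24 + (5−9.72)²/9.72 + (22−16.50)²/16.50 + (6−9.50)²/9.50 + (8−10.00)²/10.00 + (26−33.46)²/33.46 + (20−19.26)²/19.26 + (27−20.28)²/20.28 = 10.8018
df = 4
p-value (upper-tail) = 0.02888
→ bracket: 0.01<=p<0.05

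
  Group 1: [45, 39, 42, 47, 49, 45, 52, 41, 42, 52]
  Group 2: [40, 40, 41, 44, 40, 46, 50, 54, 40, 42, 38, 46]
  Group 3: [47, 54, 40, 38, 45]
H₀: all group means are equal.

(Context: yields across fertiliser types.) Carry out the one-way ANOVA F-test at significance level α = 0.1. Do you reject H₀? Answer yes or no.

Group means [45.40, 43.42, 44.80], grand mean 44.407
SSB = Σnᵢ(x̄ᵢ−x̄)² = 22.402; SSW = ΣΣ(x−x̄ᵢ)² = 598.117
MSB = 22.402/2 = 11.2009; MSW = 598.117/24 = 24.9215
F = MSB/MSW = 0.4494
df = (2, 24)
p-value (upper-tail) = 0.64324
At α=0.1: p ≥ α → fail to reject H₀

reject H₀: no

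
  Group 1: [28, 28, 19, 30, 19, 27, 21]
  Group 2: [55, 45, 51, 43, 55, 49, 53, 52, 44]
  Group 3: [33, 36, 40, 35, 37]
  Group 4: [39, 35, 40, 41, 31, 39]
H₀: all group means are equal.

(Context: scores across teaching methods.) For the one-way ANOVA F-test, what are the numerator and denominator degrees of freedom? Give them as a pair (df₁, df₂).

k = 4 groups, N = 27 total
df = (k−1, N−k) = (4−1, 27−4) = (3, 23)

degrees of freedom = [3, 23]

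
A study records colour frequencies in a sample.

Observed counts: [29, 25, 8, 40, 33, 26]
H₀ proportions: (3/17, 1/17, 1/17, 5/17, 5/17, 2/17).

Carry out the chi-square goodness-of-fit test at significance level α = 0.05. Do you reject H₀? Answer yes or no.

n = 161; E_i = n·p_i = [28.41, 9.47, 9.47, 47.35, 47.35, 18.94]
χ² = (29−28.41)²/28.41 + (25−9.47)²/9.47 + (8−9.47)²/9.47 + (40−47.35)²/47.35 + (33−47.35)²/47.35 + (26−18.94)²/18.94 = 33.8277
df = 5
p-value (upper-tail) = 0.00000
At α=0.05: p < α → reject H₀

reject H₀: yes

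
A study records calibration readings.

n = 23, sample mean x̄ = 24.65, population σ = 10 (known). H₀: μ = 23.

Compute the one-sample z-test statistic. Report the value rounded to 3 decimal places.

test statistic = 0.791

SE = σ/√n = 10/√23 = 2.0851
z = (x̄−μ₀)/SE = (24.65−23)/2.0851 = 0.7913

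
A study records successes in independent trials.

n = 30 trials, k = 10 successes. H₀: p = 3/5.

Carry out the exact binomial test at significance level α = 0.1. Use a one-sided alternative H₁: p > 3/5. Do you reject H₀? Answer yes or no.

Exact binomial: n=30, k=10, p₀=3/5=0.6000
P(X≥10) from Σ C(n,i)·p₀^i·(1−p₀)^(n−i)
p-value (one-sided, H₁ greater) = 0.99914
At α=0.1: p ≥ α → fail to reject H₀

reject H₀: no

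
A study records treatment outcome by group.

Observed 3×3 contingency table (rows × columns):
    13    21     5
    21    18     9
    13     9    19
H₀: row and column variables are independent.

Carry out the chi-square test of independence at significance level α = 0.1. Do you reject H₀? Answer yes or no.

Row totals [39, 48, 41], col totals [47, 48, 33], n=128
χ² = (13−14.32)²/14.32 + (21−14.62)²/14.62 + (5−10.05)²/10.05 + (21−17.62)²/17.62 + (18−18.00)²/18.00 + (9−12.38)²/12.38 + (13−15.05)²/15.05 + (9−15.38)²/15.38 + (19−10.57)²/10.57 = 16.6547
df = 4
p-value (upper-tail) = 0.00226
At α=0.1: p < α → reject H₀

reject H₀: yes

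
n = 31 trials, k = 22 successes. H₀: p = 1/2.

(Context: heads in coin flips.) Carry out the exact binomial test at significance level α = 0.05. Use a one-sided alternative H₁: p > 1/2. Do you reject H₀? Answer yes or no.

reject H₀: yes

Exact binomial: n=31, k=22, p₀=1/2=0.5000
P(X≥22) from Σ C(n,i)·p₀^i·(1−p₀)^(n−i)
p-value (one-sided, H₁ greater) = 0.01472
At α=0.05: p < α → reject H₀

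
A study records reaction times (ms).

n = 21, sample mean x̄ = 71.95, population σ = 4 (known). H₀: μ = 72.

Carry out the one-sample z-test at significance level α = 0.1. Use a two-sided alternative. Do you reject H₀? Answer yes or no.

SE = σ/√n = 4/√21 = 0.8729
z = (x̄−μ₀)/SE = (71.95−72)/0.8729 = -0.0573
p-value (two-sided) = 0.95432
At α=0.1: p ≥ α → fail to reject H₀

reject H₀: no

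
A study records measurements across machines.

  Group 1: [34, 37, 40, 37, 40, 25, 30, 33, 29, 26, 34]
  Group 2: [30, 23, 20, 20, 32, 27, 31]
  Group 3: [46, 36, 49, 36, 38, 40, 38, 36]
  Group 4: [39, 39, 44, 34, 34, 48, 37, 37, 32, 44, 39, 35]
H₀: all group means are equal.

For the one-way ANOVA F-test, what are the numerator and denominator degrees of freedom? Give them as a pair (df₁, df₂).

degrees of freedom = [3, 34]

k = 4 groups, N = 38 total
df = (k−1, N−k) = (4−1, 38−4) = (3, 34)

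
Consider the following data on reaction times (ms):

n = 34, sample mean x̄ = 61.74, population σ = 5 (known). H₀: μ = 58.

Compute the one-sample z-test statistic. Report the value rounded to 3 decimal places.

test statistic = 4.362

SE = σ/√n = 5/√34 = 0.8575
z = (x̄−μ₀)/SE = (61.74−58)/0.8575 = 4.3616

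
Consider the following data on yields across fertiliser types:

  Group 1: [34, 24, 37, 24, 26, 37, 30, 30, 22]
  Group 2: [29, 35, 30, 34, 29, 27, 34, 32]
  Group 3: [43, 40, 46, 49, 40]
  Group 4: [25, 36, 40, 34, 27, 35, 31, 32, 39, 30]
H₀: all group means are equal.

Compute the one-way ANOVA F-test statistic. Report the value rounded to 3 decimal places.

test statistic = 11.073

Group means [29.33, 31.25, 43.60, 32.90], grand mean 33.156
SSB = Σnᵢ(x̄ᵢ−x̄)² = 706.619; SSW = ΣΣ(x−x̄ᵢ)² = 595.600
MSB = 706.619/3 = 235.5396; MSW = 595.600/28 = 21.2714
F = MSB/MSW = 11.0730
df = (3, 28)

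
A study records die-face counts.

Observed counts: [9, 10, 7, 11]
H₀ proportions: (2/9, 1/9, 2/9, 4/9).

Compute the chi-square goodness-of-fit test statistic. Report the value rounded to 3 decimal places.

n = 37; E_i = n·p_i = [8.22, 4.11, 8.22, 16.44]
χ² = (9−8.22)²/8.22 + (10−4.11)²/4.11 + (7−8.22)²/8.22 + (11−16.44)²/16.44 = 10.4932
df = 3

test statistic = 10.493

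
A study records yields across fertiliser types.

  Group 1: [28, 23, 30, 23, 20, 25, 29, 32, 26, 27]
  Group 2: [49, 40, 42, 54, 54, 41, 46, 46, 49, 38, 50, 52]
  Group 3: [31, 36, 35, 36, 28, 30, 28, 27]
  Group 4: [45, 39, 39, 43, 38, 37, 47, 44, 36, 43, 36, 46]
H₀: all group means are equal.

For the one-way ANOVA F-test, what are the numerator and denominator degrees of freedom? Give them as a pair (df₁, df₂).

k = 4 groups, N = 42 total
df = (k−1, N−k) = (4−1, 42−4) = (3, 38)

degrees of freedom = [3, 38]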